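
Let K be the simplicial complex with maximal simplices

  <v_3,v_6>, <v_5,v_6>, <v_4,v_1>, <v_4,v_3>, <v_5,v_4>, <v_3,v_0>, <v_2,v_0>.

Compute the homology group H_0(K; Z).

Order the vertices as v_0 < v_1 < v_2 < v_3 < v_4 < v_5 < v_6. Listing each simplex with vertices in this order, K has dimension 1 with simplices:

  0-simplices (7): [v_0], [v_1], [v_2], [v_3], [v_4], [v_5], [v_6]
  1-simplices (7): [v_0,v_2], [v_0,v_3], [v_1,v_4], [v_3,v_4], [v_3,v_6], [v_4,v_5], [v_5,v_6]

giving chain groups C_0 ≅ Z^7, C_1 ≅ Z^7.

Boundary ∂_1: C_1 → C_0 sends each edge [p,q] (with p < q) to q − p. For instance
  ∂[v_0,v_3] = [v_3] − [v_0].
The resulting 7×7 matrix has rank 6, and its Smith normal form has invariant factors (1,1,1,1,1,1).

Now H_k = ker ∂_k / im ∂_{k+1}, so:

  H_0: rank C_0 − rank ∂_1 = 7 − 6 = 1, and the invariant factors of ∂_1 are all 1, so H_0 = Z.

H_0 ≅ Z.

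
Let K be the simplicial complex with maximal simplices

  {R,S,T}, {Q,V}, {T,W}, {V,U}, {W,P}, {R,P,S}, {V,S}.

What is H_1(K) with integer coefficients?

H_1 ≅ Z.

We work with the vertex ordering P < Q < R < S < T < U < V < W. The simplices of K, each written with vertices in increasing order, are:

  0-simplices (8): P, Q, R, S, T, U, V, W
  1-simplices (10): PR, PS, PW, QV, RS, RT, ST, SV, TW, UV
  2-simplices (2): PRS, RST

Hence C_0 ≅ Z^8, C_1 ≅ Z^10, C_2 ≅ Z^2.

Boundary ∂_1: C_1 → C_0 is given by ∂[p,q] = [q] − [p]. For instance
  ∂TW = W − T.
This gives a 8×10 integer matrix of rank 7; reducing to Smith normal form yields diagonal entries (1,1,1,1,1,1,1).

∂_2: C_2 → C_1 sends each 2-simplex [p,q,r] to [q,r] − [p,r] + [p,q]. For instance
  ∂RST = ST − RT + RS,
  ∂PRS = RS − PS + PR.
This gives a 10×2 integer matrix of rank 2; reducing to Smith normal form yields diagonal entries (1,1).

Computing H_k = (kernel of ∂_k) / (image of ∂_{k+1}):

  H_1: rank ker ∂_1 − rank ∂_2 = (10 − 7) − 2 = 1, and the invariant factors of ∂_2 are all 1, so H_1 ≅ Z.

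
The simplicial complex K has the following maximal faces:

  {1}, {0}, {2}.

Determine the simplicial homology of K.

H_0 ≅ Z^3.

Take the total order 0 < 1 < 2 on the vertex set. Then K (dimension 0) consists of the simplices:

  0-simplices (3): [0], [1], [2]

Hence C_0 ≅ Z^3.

Now H_k = ker ∂_k / im ∂_{k+1}, so:

  H_0: rank C_0 − rank ∂_1 = 3 − 0 = 3, and there is no ∂_1, so H_0 ≅ Z^3.

(K is a triangulation of a set of 3 points.)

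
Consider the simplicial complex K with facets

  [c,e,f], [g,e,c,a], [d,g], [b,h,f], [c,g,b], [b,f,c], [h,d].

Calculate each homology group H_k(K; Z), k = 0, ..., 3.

Order the vertices as a < b < c < d < e < f < g < h. Listing each simplex with vertices in this order, K has dimension 3 with simplices:

  0-simplices (8): a, b, c, d, e, f, g, h
  1-simplices (15): ac, ae, ag, bc, bf, bg, bh, ce, cf, cg, dg, dh, ef, eg, fh
  2-simplices (8): ace, acg, aeg, bcf, bcg, bfh, cef, ceg
  3-simplices (1): aceg

giving chain groups C_0 ≅ Z^8, C_1 ≅ Z^15, C_2 ≅ Z^8, C_3 ≅ Z^1.

Boundary ∂_1: C_1 → C_0 is given by ∂[p,q] = [q] − [p].
This gives a 8×15 integer matrix of rank 7; reducing to Smith normal form yields diagonal entries (1,1,1,1,1,1,1).

∂_2: C_2 → C_1 maps a triangle to the signed sum of its edges. For instance
  ∂ace = ce − ae + ac,
  ∂bfh = fh − bh + bf.
The resulting 15×8 matrix has rank 7, and its Smith normal form has invariant factors (1,1,1,1,1,1,1).

Boundary ∂_3: C_3 → C_2 sends each 3-simplex σ to the alternating sum Σ_i (−1)^i (σ with its i-th vertex removed). For instance
  ∂aceg = ceg − aeg + acg − ace.
The resulting 8×1 matrix has rank 1, and its Smith normal form has invariant factors (1).

Now H_k = ker ∂_k / im ∂_{k+1}, so:

  H_0: rank C_0 − rank ∂_1 = 8 − 7 = 1, and the invariant factors of ∂_1 are all 1, so H_0 = Z.
  H_1: rank ker ∂_1 − rank ∂_2 = (15 − 7) − 7 = 1, and the invariant factors of ∂_2 are all 1, so H_1 = Z.
  H_2: rank ker ∂_2 − rank ∂_3 = (8 − 7) − 1 = 0, and the invariant factors of ∂_3 are all 1, so H_2 = 0.
  H_3: rank ker ∂_3 − rank ∂_4 = (1 − 1) − 0 = 0, and there is no ∂_4, so H_3 = 0.

H_0 = Z,  H_1 = Z,  H_2 = 0,  H_3 = 0.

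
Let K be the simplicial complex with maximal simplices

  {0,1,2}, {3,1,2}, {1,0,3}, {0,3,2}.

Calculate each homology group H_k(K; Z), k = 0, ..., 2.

Order the vertices as 0 < 1 < 2 < 3. Listing each simplex with vertices in this order, K has dimension 2 with simplices:

  0-simplices (4): [0], [1], [2], [3]
  1-simplices (6): [0,1], [0,2], [0,3], [1,2], [1,3], [2,3]
  2-simplices (4): [0,1,2], [0,1,3], [0,2,3], [1,2,3]

so the chain groups are C_0 ≅ Z^4, C_1 ≅ Z^6, C_2 ≅ Z^4.

The boundary map ∂_1: C_1 → C_0 sends each edge [p,q] (with p < q) to q − p. For instance
  ∂[0,1] = [1] − [0].
The 4×6 boundary matrix has rank 3 and Smith normal form diag(1,1,1).

∂_2: C_2 → C_1 sends each 2-simplex [p,q,r] to [q,r] − [p,r] + [p,q]. For instance
  ∂[0,1,2] = [1,2] − [0,2] + [0,1],
  ∂[0,2,3] = [2,3] − [0,3] + [0,2].
The resulting 6×4 matrix has rank 3, and its Smith normal form has invariant factors (1,1,1).

Computing H_k = (kernel of ∂_k) / (image of ∂_{k+1}):

  H_0: rank C_0 − rank ∂_1 = 4 − 3 = 1, and the invariant factors of ∂_1 are all 1, so H_0 = Z.
  H_1: rank ker ∂_1 − rank ∂_2 = (6 − 3) − 3 = 0, and the invariant factors of ∂_2 are all 1, so H_1 = 0.
  H_2: rank ker ∂_2 − rank ∂_3 = (4 − 3) − 0 = 1, and there is no ∂_3, so H_2 = Z.

H_0 ≅ Z,  H_1 = 0,  H_2 ≅ Z.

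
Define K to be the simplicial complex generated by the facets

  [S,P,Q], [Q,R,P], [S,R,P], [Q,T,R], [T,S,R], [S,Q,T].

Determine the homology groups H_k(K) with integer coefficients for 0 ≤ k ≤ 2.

Fix the vertex order P < Q < R < S < T and write every simplex with vertices in increasing order. Then dim K = 2 and the simplices of K are:

  0-simplices (5): P, Q, R, S, T
  1-simplices (9): PQ, PR, PS, QR, QS, QT, RS, RT, ST
  2-simplices (6): PQR, PQS, PRS, QRT, QST, RST

so the chain groups are C_0 ≅ Z^5, C_1 ≅ Z^9, C_2 ≅ Z^6.

Boundary ∂_1: C_1 → C_0 maps an edge to its endpoints' difference, ∂[p,q] = q − p. For instance
  ∂RT = T − R.
This gives a 5×9 integer matrix of rank 4; reducing to Smith normal form yields diagonal entries (1,1,1,1).

The boundary map ∂_2: C_2 → C_1 maps a triangle to the signed sum of its edges. For instance
  ∂PQR = QR − PR + PQ,
  ∂RST = ST − RT + RS.
As a 9×6 matrix over Z this has rank 5, with invariant factors (1,1,1,1,1).

Computing H_k = (kernel of ∂_k) / (image of ∂_{k+1}):

  H_0: rank C_0 − rank ∂_1 = 5 − 4 = 1, and the invariant factors of ∂_1 are all 1, so H_0 ≅ Z.
  H_1: rank ker ∂_1 − rank ∂_2 = (9 − 4) − 5 = 0, and the invariant factors of ∂_2 are all 1, so H_1 ≅ 0.
  H_2: rank ker ∂_2 − rank ∂_3 = (6 − 5) − 0 = 1, and there is no ∂_3, so H_2 ≅ Z.

H_0 ≅ Z,  H_1 = 0,  H_2 ≅ Z.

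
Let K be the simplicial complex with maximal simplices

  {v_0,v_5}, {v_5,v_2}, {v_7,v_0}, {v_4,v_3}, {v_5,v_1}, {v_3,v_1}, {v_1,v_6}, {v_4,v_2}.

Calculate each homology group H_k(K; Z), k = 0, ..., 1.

We work with the vertex ordering v_0 < v_1 < v_2 < v_3 < v_4 < v_5 < v_6 < v_7. The simplices of K, each written with vertices in increasing order, are:

  0-simplices (8): [v_0], [v_1], [v_2], [v_3], [v_4], [v_5], [v_6], [v_7]
  1-simplices (8): [v_0,v_5], [v_0,v_7], [v_1,v_3], [v_1,v_5], [v_1,v_6], [v_2,v_4], [v_2,v_5], [v_3,v_4]

so the chain groups are C_0 ≅ Z^8, C_1 ≅ Z^8.

∂_1: C_1 → C_0 is given by ∂[p,q] = [q] − [p].
As a 8×8 matrix over Z this has rank 7, with invariant factors (1,1,1,1,1,1,1).

From H_k ≅ ker(∂_k) / im(∂_{k+1}) we obtain:

  H_0: rank C_0 − rank ∂_1 = 8 − 7 = 1, and the invariant factors of ∂_1 are all 1, so H_0 ≅ Z.
  H_1: rank ker ∂_1 − rank ∂_2 = (8 − 7) − 0 = 1, and there is no ∂_2, so H_1 ≅ Z.

H_0 = Z,  H_1 = Z.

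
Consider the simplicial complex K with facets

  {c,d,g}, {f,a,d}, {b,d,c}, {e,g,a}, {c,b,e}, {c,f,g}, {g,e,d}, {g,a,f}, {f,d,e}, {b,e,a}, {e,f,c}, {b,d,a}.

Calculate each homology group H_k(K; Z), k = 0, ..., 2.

H_0 ≅ Z,  H_1 ≅ Z/2,  H_2 = 0.

We work with the vertex ordering a < b < c < d < e < f < g. The simplices of K, each written with vertices in increasing order, are:

  0-simplices (7): a, b, c, d, e, f, g
  1-simplices (18): ab, ad, ae, af, ag, bc, bd, be, cd, ce, cf, cg, de, df, dg, ef, eg, fg
  2-simplices (12): abd, abe, adf, aeg, afg, bcd, bce, cdg, cef, cfg, def, deg

so the chain groups are C_0 ≅ Z^7, C_1 ≅ Z^18, C_2 ≅ Z^12.

The boundary map ∂_1: C_1 → C_0 sends each edge [p,q] (with p < q) to q − p. For instance
  ∂ag = g − a.
As a 7×18 matrix over Z this has rank 6, with invariant factors (1,1,1,1,1,1).

Boundary ∂_2: C_2 → C_1 acts by ∂[p,q,r] = [q,r] − [p,r] + [p,q]. For instance
  ∂def = ef − df + de,
  ∂cfg = fg − cg + cf.
This gives a 18×12 integer matrix of rank 12; reducing to Smith normal form yields diagonal entries (1,1,1,1,1,1,1,1,1,1,1,2).

Reading off H_k = ker ∂_k / im ∂_{k+1}:

  H_0: rank C_0 − rank ∂_1 = 7 − 6 = 1, and the invariant factors of ∂_1 are all 1, so H_0 = Z.
  H_1: rank ker ∂_1 − rank ∂_2 = (18 − 6) − 12 = 0, and ∂_2 has invariant factor 2 > 1, so H_1 = Z/2.
  H_2: rank ker ∂_2 − rank ∂_3 = (12 − 12) − 0 = 0, and there is no ∂_3, so H_2 = 0.

(K is a triangulation of the real projective plane RP^2.)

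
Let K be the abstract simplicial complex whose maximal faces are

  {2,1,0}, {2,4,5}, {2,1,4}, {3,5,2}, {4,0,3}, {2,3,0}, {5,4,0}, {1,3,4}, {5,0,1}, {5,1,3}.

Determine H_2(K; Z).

H_2 ≅ 0.

Fix the vertex order 0 < 1 < 2 < 3 < 4 < 5 and write every simplex with vertices in increasing order. Then dim K = 2 and the simplices of K are:

  0-simplices (6): [0], [1], [2], [3], [4], [5]
  1-simplices (15): [0,1], [0,2], [0,3], [0,4], [0,5], [1,2], [1,3], [1,4], [1,5], [2,3], [2,4], [2,5], [3,4], [3,5], [4,5]
  2-simplices (10): [0,1,2], [0,1,5], [0,2,3], [0,3,4], [0,4,5], [1,2,4], [1,3,4], [1,3,5], [2,3,5], [2,4,5]

Hence C_0 ≅ Z^6, C_1 ≅ Z^15, C_2 ≅ Z^10.

∂_1: C_1 → C_0 maps an edge to its endpoints' difference, ∂[p,q] = q − p.
This gives a 6×15 integer matrix of rank 5; reducing to Smith normal form yields diagonal entries (1,1,1,1,1).

The boundary map ∂_2: C_2 → C_1 acts by ∂[p,q,r] = [q,r] − [p,r] + [p,q]. For instance
  ∂[0,4,5] = [4,5] − [0,5] + [0,4],
  ∂[0,2,3] = [2,3] − [0,3] + [0,2].
This gives a 15×10 integer matrix of rank 10; reducing to Smith normal form yields diagonal entries (1,1,1,1,1,1,1,1,1,2).

Now H_k = ker ∂_k / im ∂_{k+1}, so:

  H_2: rank ker ∂_2 − rank ∂_3 = (10 − 10) − 0 = 0, and there is no ∂_3, so H_2 ≅ 0.

(K is a triangulation of the real projective plane RP^2.)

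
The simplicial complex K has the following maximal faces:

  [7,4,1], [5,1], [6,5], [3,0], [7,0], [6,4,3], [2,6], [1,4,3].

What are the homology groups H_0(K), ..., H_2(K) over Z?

H_0 ≅ Z,  H_1 ≅ Z^2,  H_2 = 0.

K has 8 vertices, 12 edges, 3 triangles.
rank ∂_0 = 0, rank ∂_1 = 7 ⇒ b_0 = 8 − 0 − 7 = 1; all invariant factors of ∂_1 are 1 so no torsion. So H_0 = Z.
rank ∂_1 = 7, rank ∂_2 = 3 ⇒ b_1 = 12 − 7 − 3 = 2; all invariant factors of ∂_2 are 1 so no torsion. So H_1 = Z^2.
rank ∂_2 = 3, rank ∂_3 = 0 ⇒ b_2 = 3 − 3 − 0 = 0. So H_2 = 0.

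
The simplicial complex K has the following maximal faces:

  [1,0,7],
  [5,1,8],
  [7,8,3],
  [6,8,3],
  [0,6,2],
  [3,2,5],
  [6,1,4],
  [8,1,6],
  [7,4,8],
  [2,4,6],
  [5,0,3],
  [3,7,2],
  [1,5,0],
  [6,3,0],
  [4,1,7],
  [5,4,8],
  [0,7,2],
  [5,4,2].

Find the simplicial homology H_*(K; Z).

Take the total order 0 < 1 < 2 < 3 < 4 < 5 < 6 < 7 < 8 on the vertex set. Then K (dimension 2) consists of the simplices:

  0-simplices (9): [0], [1], [2], [3], [4], [5], [6], [7], [8]
  1-simplices (27): (27 of them)
  2-simplices (18): [0,1,5], [0,1,7], [0,2,6], [0,2,7], [0,3,5], [0,3,6], [1,4,6], [1,4,7], [1,5,8], [1,6,8], [2,3,5], [2,3,7], [2,4,5], [2,4,6], [3,6,8], [3,7,8], [4,5,8], [4,7,8]

so the chain groups are C_0 ≅ Z^9, C_1 ≅ Z^27, C_2 ≅ Z^18.

∂_1: C_1 → C_0 is given by ∂[p,q] = [q] − [p]. For instance
  ∂[0,3] = [3] − [0].
The 9×27 boundary matrix has rank 8 and Smith normal form diag(1,1,1,1,1,1,1,1).

The boundary map ∂_2: C_2 → C_1 sends each 2-simplex [p,q,r] to [q,r] − [p,r] + [p,q]. For instance
  ∂[1,6,8] = [6,8] − [1,8] + [1,6],
  ∂[3,7,8] = [7,8] − [3,8] + [3,7].
The 27×18 boundary matrix has rank 18 and Smith normal form diag(1,1,1,1,1,1,1,1,1,1,1,1,1,1,1,1,1,2).

Reading off H_k = ker ∂_k / im ∂_{k+1}:

  H_0: rank C_0 − rank ∂_1 = 9 − 8 = 1, and the invariant factors of ∂_1 are all 1, so H_0 = Z.
  H_1: rank ker ∂_1 − rank ∂_2 = (27 − 8) − 18 = 1, and ∂_2 has invariant factor 2 > 1, so H_1 = Z × Z/2.
  H_2: rank ker ∂_2 − rank ∂_3 = (18 − 18) − 0 = 0, and there is no ∂_3, so H_2 = 0.

H_0 ≅ Z,  H_1 ≅ Z × Z/2,  H_2 = 0.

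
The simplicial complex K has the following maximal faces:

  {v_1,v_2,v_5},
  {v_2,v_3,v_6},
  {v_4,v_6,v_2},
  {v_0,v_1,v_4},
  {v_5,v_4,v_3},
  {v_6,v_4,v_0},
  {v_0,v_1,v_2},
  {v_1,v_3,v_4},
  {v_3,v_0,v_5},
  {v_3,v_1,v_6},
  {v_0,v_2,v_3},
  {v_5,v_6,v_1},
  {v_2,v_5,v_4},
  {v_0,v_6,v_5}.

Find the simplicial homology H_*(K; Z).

K has 7 vertices, 21 edges, 14 triangles.
rank ∂_0 = 0, rank ∂_1 = 6 ⇒ b_0 = 7 − 0 − 6 = 1; all invariant factors of ∂_1 are 1 so no torsion. So H_0 ≅ Z.
rank ∂_1 = 6, rank ∂_2 = 13 ⇒ b_1 = 21 − 6 − 13 = 2; all invariant factors of ∂_2 are 1 so no torsion. So H_1 ≅ Z^2.
rank ∂_2 = 13, rank ∂_3 = 0 ⇒ b_2 = 14 − 13 − 0 = 1. So H_2 ≅ Z.

H_0 ≅ Z,  H_1 ≅ Z^2,  H_2 ≅ Z.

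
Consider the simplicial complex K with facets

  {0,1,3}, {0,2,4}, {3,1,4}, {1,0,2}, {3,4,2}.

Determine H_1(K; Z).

K has 5 vertices, 10 edges, 5 triangles.
rank ∂_1 = 4, rank ∂_2 = 5 ⇒ b_1 = 10 − 4 − 5 = 1; all invariant factors of ∂_2 are 1 so no torsion. So H_1 ≅ Z.

H_1 ≅ Z.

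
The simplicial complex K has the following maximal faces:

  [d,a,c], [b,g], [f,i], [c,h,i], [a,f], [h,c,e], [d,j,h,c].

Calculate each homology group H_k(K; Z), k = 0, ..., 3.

We work with the vertex ordering a < b < c < d < e < f < g < h < i < j. The simplices of K, each written with vertices in increasing order, are:

  0-simplices (10): a, b, c, d, e, f, g, h, i, j
  1-simplices (15): ac, ad, af, bg, cd, ce, ch, ci, cj, dh, dj, eh, fi, hi, hj
  2-simplices (7): acd, cdh, cdj, ceh, chi, chj, dhj
  3-simplices (1): cdhj

giving chain groups C_0 ≅ Z^10, C_1 ≅ Z^15, C_2 ≅ Z^7, C_3 ≅ Z^1.

The boundary map ∂_1: C_1 → C_0 sends each edge [p,q] (with p < q) to q − p. For instance
  ∂hi = i − h.
The 10×15 boundary matrix has rank 8 and Smith normal form diag(1,1,1,1,1,1,1,1).

The boundary map ∂_2: C_2 → C_1 maps a triangle to the signed sum of its edges. For instance
  ∂cdj = dj − cj + cd,
  ∂chj = hj − cj + ch.
The 15×7 boundary matrix has rank 6 and Smith normal form diag(1,1,1,1,1,1).

Boundary ∂_3: C_3 → C_2 sends each 3-simplex σ to the alternating sum Σ_i (−1)^i (σ with its i-th vertex removed). For instance
  ∂cdhj = dhj − chj + cdj − cdh.
The resulting 7×1 matrix has rank 1, and its Smith normal form has invariant factors (1).

Computing H_k = (kernel of ∂_k) / (image of ∂_{k+1}):

  H_0: rank C_0 − rank ∂_1 = 10 − 8 = 2, and the invariant factors of ∂_1 are all 1, so H_0 = Z^2.
  H_1: rank ker ∂_1 − rank ∂_2 = (15 − 8) − 6 = 1, and the invariant factors of ∂_2 are all 1, so H_1 = Z.
  H_2: rank ker ∂_2 − rank ∂_3 = (7 − 6) − 1 = 0, and the invariant factors of ∂_3 are all 1, so H_2 = 0.
  H_3: rank ker ∂_3 − rank ∂_4 = (1 − 1) − 0 = 0, and there is no ∂_4, so H_3 = 0.

As a check, the Euler characteristic is 10 − 15 + 7 − 1 = 1, which agrees with 2 − 1 + 0 − 0 = 1.

H_0 = Z^2,  H_1 = Z,  H_2 = 0,  H_3 = 0.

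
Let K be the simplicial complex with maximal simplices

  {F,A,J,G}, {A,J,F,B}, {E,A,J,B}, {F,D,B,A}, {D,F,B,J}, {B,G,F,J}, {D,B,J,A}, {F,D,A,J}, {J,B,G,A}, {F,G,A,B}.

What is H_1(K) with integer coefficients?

We work with the vertex ordering A < B < D < E < F < G < J. The simplices of K, each written with vertices in increasing order, are:

  0-simplices (7): A, B, D, E, F, G, J
  1-simplices (17): AB, AD, AE, AF, AG, AJ, BD, BE, BF, BG, BJ, DF, DJ, EJ, FG, FJ, GJ
  2-simplices (19): ABD, ABE, ABF, ABG, ABJ, ADF, ADJ, AEJ, AFG, AFJ, AGJ, BDF, BDJ, BEJ, BFG, BFJ, BGJ, DFJ, FGJ
  3-simplices (10): ABDF, ABDJ, ABEJ, ABFG, ABFJ, ABGJ, ADFJ, AFGJ, BDFJ, BFGJ

Hence C_0 ≅ Z^7, C_1 ≅ Z^17, C_2 ≅ Z^19, C_3 ≅ Z^10.

Boundary ∂_1: C_1 → C_0 sends each edge [p,q] (with p < q) to q − p.
The resulting 7×17 matrix has rank 6, and its Smith normal form has invariant factors (1,1,1,1,1,1).

Boundary ∂_2: C_2 → C_1 sends each 2-simplex [p,q,r] to [q,r] − [p,r] + [p,q]. For instance
  ∂AFJ = FJ − AJ + AF,
  ∂ABF = BF − AF + AB.
As a 17×19 matrix over Z this has rank 11, with invariant factors (1,1,1,1,1,1,1,1,1,1,1).

The boundary map ∂_3: C_3 → C_2 sends each 3-simplex σ to the alternating sum Σ_i (−1)^i (σ with its i-th vertex removed). For instance
  ∂ABFJ = BFJ − AFJ + ABJ − ABF,
  ∂ABDJ = BDJ − ADJ + ABJ − ABD.
As a 19×10 matrix over Z this has rank 8, with invariant factors (1,1,1,1,1,1,1,1).

Reading off H_k = ker ∂_k / im ∂_{k+1}:

  H_1: rank ker ∂_1 − rank ∂_2 = (17 − 6) − 11 = 0, and the invariant factors of ∂_2 are all 1, so H_1 = 0.

H_1 = 0.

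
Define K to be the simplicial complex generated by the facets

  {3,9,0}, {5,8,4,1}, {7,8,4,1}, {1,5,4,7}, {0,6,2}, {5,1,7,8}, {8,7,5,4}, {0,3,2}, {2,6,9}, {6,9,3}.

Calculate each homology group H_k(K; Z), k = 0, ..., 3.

Take the total order 0 < 1 < 2 < 3 < 4 < 5 < 6 < 7 < 8 < 9 on the vertex set. Then K (dimension 3) consists of the simplices:

  0-simplices (10): [0], [1], [2], [3], [4], [5], [6], [7], [8], [9]
  1-simplices (20): [0,2], [0,3], [0,6], [0,9], [1,4], [1,5], [1,7], [1,8], [2,3], [2,6], [2,9], [3,6], [3,9], [4,5], [4,7], [4,8], [5,7], [5,8], [6,9], [7,8]
  2-simplices (15): [0,2,3], [0,2,6], [0,3,9], [1,4,5], [1,4,7], [1,4,8], [1,5,7], [1,5,8], [1,7,8], [2,6,9], [3,6,9], [4,5,7], [4,5,8], [4,7,8], [5,7,8]
  3-simplices (5): [1,4,5,7], [1,4,5,8], [1,4,7,8], [1,5,7,8], [4,5,7,8]

giving chain groups C_0 ≅ Z^10, C_1 ≅ Z^20, C_2 ≅ Z^15, C_3 ≅ Z^5.

∂_1: C_1 → C_0 sends each edge [p,q] (with p < q) to q − p.
This gives a 10×20 integer matrix of rank 8; reducing to Smith normal form yields diagonal entries (1,1,1,1,1,1,1,1).

∂_2: C_2 → C_1 acts by ∂[p,q,r] = [q,r] − [p,r] + [p,q]. For instance
  ∂[1,5,7] = [5,7] − [1,7] + [1,5],
  ∂[3,6,9] = [6,9] − [3,9] + [3,6].
This gives a 20×15 integer matrix of rank 11; reducing to Smith normal form yields diagonal entries (1,1,1,1,1,1,1,1,1,1,1).

The boundary map ∂_3: C_3 → C_2 sends each 3-simplex σ to the alternating sum Σ_i (−1)^i (σ with its i-th vertex removed). For instance
  ∂[1,4,5,8] = [4,5,8] − [1,5,8] + [1,4,8] − [1,4,5],
  ∂[1,5,7,8] = [5,7,8] − [1,7,8] + [1,5,8] − [1,5,7].
The resulting 15×5 matrix has rank 4, and its Smith normal form has invariant factors (1,1,1,1).

Computing H_k = (kernel of ∂_k) / (image of ∂_{k+1}):

  H_0: rank C_0 − rank ∂_1 = 10 − 8 = 2, and the invariant factors of ∂_1 are all 1, so H_0 = Z^2.
  H_1: rank ker ∂_1 − rank ∂_2 = (20 − 8) − 11 = 1, and the invariant factors of ∂_2 are all 1, so H_1 = Z.
  H_2: rank ker ∂_2 − rank ∂_3 = (15 − 11) − 4 = 0, and the invariant factors of ∂_3 are all 1, so H_2 = 0.
  H_3: rank ker ∂_3 − rank ∂_4 = (5 − 4) − 0 = 1, and there is no ∂_4, so H_3 = Z.

As a check, the Euler characteristic is 10 − 20 + 15 − 5 = 0, which agrees with 2 − 1 + 0 − 1 = 0.
(K is a triangulation of the disjoint union of the 3-sphere S^3 and the Möbius band.)

H_0 ≅ Z^2,  H_1 ≅ Z,  H_2 = 0,  H_3 ≅ Z.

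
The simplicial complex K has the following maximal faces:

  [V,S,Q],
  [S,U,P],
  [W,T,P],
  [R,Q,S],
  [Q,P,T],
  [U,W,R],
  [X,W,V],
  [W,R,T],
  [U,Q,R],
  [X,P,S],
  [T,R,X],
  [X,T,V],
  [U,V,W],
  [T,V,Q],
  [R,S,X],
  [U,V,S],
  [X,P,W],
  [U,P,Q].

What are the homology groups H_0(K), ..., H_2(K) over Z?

Take the total order P < Q < R < S < T < U < V < W < X on the vertex set. Then K (dimension 2) consists of the simplices:

  0-simplices (9): P, Q, R, S, T, U, V, W, X
  1-simplices (27): PQ, PS, PT, PU, PW, PX, QR, QS, QT, QU, QV, RS, RT, RU, RW, RX, SU, SV, SX, TV, TW, TX, UV, UW, VW, VX, WX
  2-simplices (18): PQT, PQU, PSU, PSX, PTW, PWX, QRS, QRU, QSV, QTV, RSX, RTW, RTX, RUW, SUV, TVX, UVW, VWX

giving chain groups C_0 ≅ Z^9, C_1 ≅ Z^27, C_2 ≅ Z^18.

Boundary ∂_1: C_1 → C_0 sends each edge [p,q] (with p < q) to q − p. For instance
  ∂SU = U − S.
The resulting 9×27 matrix has rank 8, and its Smith normal form has invariant factors (1,1,1,1,1,1,1,1).

The boundary map ∂_2: C_2 → C_1 sends each 2-simplex [p,q,r] to [q,r] − [p,r] + [p,q]. For instance
  ∂QRU = RU − QU + QR,
  ∂PTW = TW − PW + PT.
The 27×18 boundary matrix has rank 18 and Smith normal form diag(1,1,1,1,1,1,1,1,1,1,1,1,1,1,1,1,1,2).

Computing H_k = (kernel of ∂_k) / (image of ∂_{k+1}):

  H_0: rank C_0 − rank ∂_1 = 9 − 8 = 1, and the invariant factors of ∂_1 are all 1, so H_0 = Z.
  H_1: rank ker ∂_1 − rank ∂_2 = (27 − 8) − 18 = 1, and ∂_2 has invariant factor 2 > 1, so H_1 = Z ⊕ Z/2.
  H_2: rank ker ∂_2 − rank ∂_3 = (18 − 18) − 0 = 0, and there is no ∂_3, so H_2 = 0.

As a check, the Euler characteristic is 9 − 27 + 18 = 0, which agrees with 1 − 1 + 0 = 0.
(K is a triangulation of the Klein bottle.)

H_0 = Z,  H_1 = Z ⊕ Z/2,  H_2 = 0.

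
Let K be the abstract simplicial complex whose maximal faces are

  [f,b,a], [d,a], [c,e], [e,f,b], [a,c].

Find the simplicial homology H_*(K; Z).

K has 6 vertices, 8 edges, 2 triangles.
rank ∂_0 = 0, rank ∂_1 = 5 ⇒ b_0 = 6 − 0 − 5 = 1; all invariant factors of ∂_1 are 1 so no torsion. So H_0 = Z.
rank ∂_1 = 5, rank ∂_2 = 2 ⇒ b_1 = 8 − 5 − 2 = 1; all invariant factors of ∂_2 are 1 so no torsion. So H_1 = Z.
rank ∂_2 = 2, rank ∂_3 = 0 ⇒ b_2 = 2 − 2 − 0 = 0. So H_2 = 0.

H_0 ≅ Z,  H_1 ≅ Z,  H_2 = 0.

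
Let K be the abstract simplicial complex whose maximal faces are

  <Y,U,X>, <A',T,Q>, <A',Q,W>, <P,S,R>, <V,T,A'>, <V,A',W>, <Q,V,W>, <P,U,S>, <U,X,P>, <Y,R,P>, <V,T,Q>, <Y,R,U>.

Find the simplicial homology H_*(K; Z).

Take the total order P < Q < R < S < T < U < V < W < X < Y < A' on the vertex set. Then K (dimension 2) consists of the simplices:

  0-simplices (11): [P], [Q], [R], [S], [T], [U], [V], [W], [X], [Y], [A']
  1-simplices (21): [P,R], [P,S], [P,U], [P,X], [P,Y], [Q,T], [Q,V], [Q,W], [Q,A'], [R,S], [R,U], [R,Y], [S,U], [T,V], [T,A'], [U,X], [U,Y], [V,W], [V,A'], [W,A'], [X,Y]
  2-simplices (12): [P,R,S], [P,R,Y], [P,S,U], [P,U,X], [Q,T,V], [Q,T,A'], [Q,V,W], [Q,W,A'], [R,U,Y], [T,V,A'], [U,X,Y], [V,W,A']

giving chain groups C_0 ≅ Z^11, C_1 ≅ Z^21, C_2 ≅ Z^12.

The boundary map ∂_1: C_1 → C_0 maps an edge to its endpoints' difference, ∂[p,q] = q − p. For instance
  ∂[Q,T] = [T] − [Q].
This gives a 11×21 integer matrix of rank 9; reducing to Smith normal form yields diagonal entries (1,1,1,1,1,1,1,1,1).

Boundary ∂_2: C_2 → C_1 sends each 2-simplex [p,q,r] to [q,r] − [p,r] + [p,q]. For instance
  ∂[U,X,Y] = [X,Y] − [U,Y] + [U,X],
  ∂[Q,T,V] = [T,V] − [Q,V] + [Q,T].
As a 21×12 matrix over Z this has rank 11, with invariant factors (1,1,1,1,1,1,1,1,1,1,1).

Computing H_k = (kernel of ∂_k) / (image of ∂_{k+1}):

  H_0: rank C_0 − rank ∂_1 = 11 − 9 = 2, and the invariant factors of ∂_1 are all 1, so H_0 = Z^2.
  H_1: rank ker ∂_1 − rank ∂_2 = (21 − 9) − 11 = 1, and the invariant factors of ∂_2 are all 1, so H_1 = Z.
  H_2: rank ker ∂_2 − rank ∂_3 = (12 − 11) − 0 = 1, and there is no ∂_3, so H_2 = Z.

H_0 ≅ Z^2,  H_1 ≅ Z,  H_2 ≅ Z.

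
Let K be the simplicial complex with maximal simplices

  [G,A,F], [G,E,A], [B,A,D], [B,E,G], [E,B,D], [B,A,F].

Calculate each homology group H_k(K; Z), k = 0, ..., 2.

H_0 = Z,  H_1 = Z,  H_2 = 0.

K has 6 vertices, 12 edges, 6 triangles.
rank ∂_0 = 0, rank ∂_1 = 5 ⇒ b_0 = 6 − 0 − 5 = 1; all invariant factors of ∂_1 are 1 so no torsion. So H_0 = Z.
rank ∂_1 = 5, rank ∂_2 = 6 ⇒ b_1 = 12 − 5 − 6 = 1; all invariant factors of ∂_2 are 1 so no torsion. So H_1 = Z.
rank ∂_2 = 6, rank ∂_3 = 0 ⇒ b_2 = 6 − 6 − 0 = 0. So H_2 = 0.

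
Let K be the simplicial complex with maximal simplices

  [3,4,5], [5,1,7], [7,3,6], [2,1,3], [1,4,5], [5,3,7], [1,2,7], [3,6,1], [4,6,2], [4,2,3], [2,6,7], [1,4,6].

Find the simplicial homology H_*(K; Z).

H_0 ≅ Z,  H_1 ≅ Z/2,  H_2 = 0.

Order the vertices as 1 < 2 < 3 < 4 < 5 < 6 < 7. Listing each simplex with vertices in this order, K has dimension 2 with simplices:

  0-simplices (7): [1], [2], [3], [4], [5], [6], [7]
  1-simplices (18): [1,2], [1,3], [1,4], [1,5], [1,6], [1,7], [2,3], [2,4], [2,6], [2,7], [3,4], [3,5], [3,6], [3,7], [4,5], [4,6], [5,7], [6,7]
  2-simplices (12): [1,2,3], [1,2,7], [1,3,6], [1,4,5], [1,4,6], [1,5,7], [2,3,4], [2,4,6], [2,6,7], [3,4,5], [3,5,7], [3,6,7]

giving chain groups C_0 ≅ Z^7, C_1 ≅ Z^18, C_2 ≅ Z^12.

The boundary map ∂_1: C_1 → C_0 sends each edge [p,q] (with p < q) to q − p. For instance
  ∂[4,5] = [5] − [4].
The 7×18 boundary matrix has rank 6 and Smith normal form diag(1,1,1,1,1,1).

Boundary ∂_2: C_2 → C_1 maps a triangle to the signed sum of its edges. For instance
  ∂[1,4,5] = [4,5] − [1,5] + [1,4],
  ∂[2,4,6] = [4,6] − [2,6] + [2,4].
This gives a 18×12 integer matrix of rank 12; reducing to Smith normal form yields diagonal entries (1,1,1,1,1,1,1,1,1,1,1,2).

Now H_k = ker ∂_k / im ∂_{k+1}, so:

  H_0: rank C_0 − rank ∂_1 = 7 − 6 = 1, and the invariant factors of ∂_1 are all 1, so H_0 = Z.
  H_1: rank ker ∂_1 − rank ∂_2 = (18 − 6) − 12 = 0, and ∂_2 has invariant factor 2 > 1, so H_1 = Z/2.
  H_2: rank ker ∂_2 − rank ∂_3 = (12 − 12) − 0 = 0, and there is no ∂_3, so H_2 = 0.

(K is a triangulation of the real projective plane RP^2.)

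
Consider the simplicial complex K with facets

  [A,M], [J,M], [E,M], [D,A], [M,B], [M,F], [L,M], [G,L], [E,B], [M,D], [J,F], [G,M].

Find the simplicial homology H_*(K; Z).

Take the total order A < B < D < E < F < G < J < L < M on the vertex set. Then K (dimension 1) consists of the simplices:

  0-simplices (9): A, B, D, E, F, G, J, L, M
  1-simplices (12): AD, AM, BE, BM, DM, EM, FJ, FM, GL, GM, JM, LM

so the chain groups are C_0 ≅ Z^9, C_1 ≅ Z^12.

The boundary map ∂_1: C_1 → C_0 is given by ∂[p,q] = [q] − [p].
This gives a 9×12 integer matrix of rank 8; reducing to Smith normal form yields diagonal entries (1,1,1,1,1,1,1,1).

Computing H_k = (kernel of ∂_k) / (image of ∂_{k+1}):

  H_0: rank C_0 − rank ∂_1 = 9 − 8 = 1, and the invariant factors of ∂_1 are all 1, so H_0 ≅ Z.
  H_1: rank ker ∂_1 − rank ∂_2 = (12 − 8) − 0 = 4, and there is no ∂_2, so H_1 ≅ Z^4.

(K is a triangulation of a wedge of 4 circles.)

H_0 ≅ Z,  H_1 ≅ Z^4.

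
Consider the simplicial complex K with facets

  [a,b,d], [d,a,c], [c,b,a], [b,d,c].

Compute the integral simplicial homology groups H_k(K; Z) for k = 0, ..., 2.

H_0 ≅ Z,  H_1 = 0,  H_2 ≅ Z.

Take the total order a < b < c < d on the vertex set. Then K (dimension 2) consists of the simplices:

  0-simplices (4): a, b, c, d
  1-simplices (6): ab, ac, ad, bc, bd, cd
  2-simplices (4): abc, abd, acd, bcd

giving chain groups C_0 ≅ Z^4, C_1 ≅ Z^6, C_2 ≅ Z^4.

The boundary map ∂_1: C_1 → C_0 maps an edge to its endpoints' difference, ∂[p,q] = q − p.
As a 4×6 matrix over Z this has rank 3, with invariant factors (1,1,1).

The boundary map ∂_2: C_2 → C_1 sends each 2-simplex [p,q,r] to [q,r] − [p,r] + [p,q]. For instance
  ∂acd = cd − ad + ac,
  ∂bcd = cd − bd + bc.
As a 6×4 matrix over Z this has rank 3, with invariant factors (1,1,1).

Computing H_k = (kernel of ∂_k) / (image of ∂_{k+1}):

  H_0: rank C_0 − rank ∂_1 = 4 − 3 = 1, and the invariant factors of ∂_1 are all 1, so H_0 ≅ Z.
  H_1: rank ker ∂_1 − rank ∂_2 = (6 − 3) − 3 = 0, and the invariant factors of ∂_2 are all 1, so H_1 ≅ 0.
  H_2: rank ker ∂_2 − rank ∂_3 = (4 − 3) − 0 = 1, and there is no ∂_3, so H_2 ≅ Z.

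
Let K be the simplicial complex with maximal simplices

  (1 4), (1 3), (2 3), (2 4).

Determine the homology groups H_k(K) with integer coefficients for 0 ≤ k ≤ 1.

H_0 ≅ Z,  H_1 ≅ Z.

Take the total order 1 < 2 < 3 < 4 on the vertex set. Then K (dimension 1) consists of the simplices:

  0-simplices (4): [1], [2], [3], [4]
  1-simplices (4): [1,3], [1,4], [2,3], [2,4]

so the chain groups are C_0 ≅ Z^4, C_1 ≅ Z^4.

∂_1: C_1 → C_0 is given by ∂[p,q] = [q] − [p].
The resulting 4×4 matrix has rank 3, and its Smith normal form has invariant factors (1,1,1).

Now H_k = ker ∂_k / im ∂_{k+1}, so:

  H_0: rank C_0 − rank ∂_1 = 4 − 3 = 1, and the invariant factors of ∂_1 are all 1, so H_0 = Z.
  H_1: rank ker ∂_1 − rank ∂_2 = (4 − 3) − 0 = 1, and there is no ∂_2, so H_1 = Z.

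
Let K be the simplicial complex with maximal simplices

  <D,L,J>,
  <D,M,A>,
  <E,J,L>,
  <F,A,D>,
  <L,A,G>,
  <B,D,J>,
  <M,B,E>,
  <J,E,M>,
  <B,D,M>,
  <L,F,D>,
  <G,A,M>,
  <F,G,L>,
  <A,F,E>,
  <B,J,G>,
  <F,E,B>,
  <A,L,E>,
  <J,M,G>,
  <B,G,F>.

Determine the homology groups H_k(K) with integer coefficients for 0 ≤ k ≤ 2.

H_0 ≅ Z,  H_1 ≅ Z × Z/2,  H_2 = 0.

K has 9 vertices, 27 edges, 18 triangles.
rank ∂_0 = 0, rank ∂_1 = 8 ⇒ b_0 = 9 − 0 − 8 = 1; all invariant factors of ∂_1 are 1 so no torsion. So H_0 ≅ Z.
rank ∂_1 = 8, rank ∂_2 = 18 ⇒ b_1 = 27 − 8 − 18 = 1; ∂_2 has invariant factor(s) [2] giving torsion. So H_1 ≅ Z × Z/2.
rank ∂_2 = 18, rank ∂_3 = 0 ⇒ b_2 = 18 − 18 − 0 = 0. So H_2 ≅ 0.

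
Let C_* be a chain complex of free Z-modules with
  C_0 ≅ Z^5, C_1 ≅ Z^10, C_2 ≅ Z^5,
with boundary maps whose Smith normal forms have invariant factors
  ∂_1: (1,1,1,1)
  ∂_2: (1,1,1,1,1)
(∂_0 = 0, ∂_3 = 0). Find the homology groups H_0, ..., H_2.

H_0: b_0 = 5 − 0 − 4 = 1; torsion from ∂_1 factors > 1: none. So H_0 ≅ Z.
H_1: b_1 = 10 − 4 − 5 = 1; torsion from ∂_2 factors > 1: none. So H_1 ≅ Z.
H_2: b_2 = 5 − 5 − 0 = 0; torsion from ∂_3 factors > 1: none. So H_2 ≅ 0.

H_0 ≅ Z,  H_1 ≅ Z,  H_2 = 0.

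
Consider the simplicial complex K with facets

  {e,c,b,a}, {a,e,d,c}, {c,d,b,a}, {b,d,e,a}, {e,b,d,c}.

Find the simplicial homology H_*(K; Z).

K has 5 vertices, 10 edges, 10 triangles, 5 3-simplices.
rank ∂_0 = 0, rank ∂_1 = 4 ⇒ b_0 = 5 − 0 − 4 = 1; all invariant factors of ∂_1 are 1 so no torsion. So H_0 = Z.
rank ∂_1 = 4, rank ∂_2 = 6 ⇒ b_1 = 10 − 4 − 6 = 0; all invariant factors of ∂_2 are 1 so no torsion. So H_1 = 0.
rank ∂_2 = 6, rank ∂_3 = 4 ⇒ b_2 = 10 − 6 − 4 = 0; all invariant factors of ∂_3 are 1 so no torsion. So H_2 = 0.
rank ∂_3 = 4, rank ∂_4 = 0 ⇒ b_3 = 5 − 4 − 0 = 1. So H_3 = Z.

H_0 = Z,  H_1 = 0,  H_2 = 0,  H_3 = Z.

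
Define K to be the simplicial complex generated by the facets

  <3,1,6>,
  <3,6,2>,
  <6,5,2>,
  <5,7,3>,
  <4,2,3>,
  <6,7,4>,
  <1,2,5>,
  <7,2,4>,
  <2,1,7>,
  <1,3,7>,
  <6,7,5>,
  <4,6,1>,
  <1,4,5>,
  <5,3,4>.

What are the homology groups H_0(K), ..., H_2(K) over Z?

H_0 ≅ Z,  H_1 ≅ Z^2,  H_2 ≅ Z.

Fix the vertex order 1 < 2 < 3 < 4 < 5 < 6 < 7 and write every simplex with vertices in increasing order. Then dim K = 2 and the simplices of K are:

  0-simplices (7): [1], [2], [3], [4], [5], [6], [7]
  1-simplices (21): [1,2], [1,3], [1,4], [1,5], [1,6], [1,7], [2,3], [2,4], [2,5], [2,6], [2,7], [3,4], [3,5], [3,6], [3,7], [4,5], [4,6], [4,7], [5,6], [5,7], [6,7]
  2-simplices (14): [1,2,5], [1,2,7], [1,3,6], [1,3,7], [1,4,5], [1,4,6], [2,3,4], [2,3,6], [2,4,7], [2,5,6], [3,4,5], [3,5,7], [4,6,7], [5,6,7]

Hence C_0 ≅ Z^7, C_1 ≅ Z^21, C_2 ≅ Z^14.

∂_1: C_1 → C_0 maps an edge to its endpoints' difference, ∂[p,q] = q − p. For instance
  ∂[2,7] = [7] − [2].
The 7×21 boundary matrix has rank 6 and Smith normal form diag(1,1,1,1,1,1).

The boundary map ∂_2: C_2 → C_1 acts by ∂[p,q,r] = [q,r] − [p,r] + [p,q]. For instance
  ∂[2,3,6] = [3,6] − [2,6] + [2,3],
  ∂[1,4,6] = [4,6] − [1,6] + [1,4].
As a 21×14 matrix over Z this has rank 13, with invariant factors (1,1,1,1,1,1,1,1,1,1,1,1,1).

From H_k ≅ ker(∂_k) / im(∂_{k+1}) we obtain:

  H_0: rank C_0 − rank ∂_1 = 7 − 6 = 1, and the invariant factors of ∂_1 are all 1, so H_0 ≅ Z.
  H_1: rank ker ∂_1 − rank ∂_2 = (21 − 6) − 13 = 2, and the invariant factors of ∂_2 are all 1, so H_1 ≅ Z^2.
  H_2: rank ker ∂_2 − rank ∂_3 = (14 − 13) − 0 = 1, and there is no ∂_3, so H_2 ≅ Z.

As a check, the Euler characteristic is 7 − 21 + 14 = 0, which agrees with 1 − 2 + 1 = 0.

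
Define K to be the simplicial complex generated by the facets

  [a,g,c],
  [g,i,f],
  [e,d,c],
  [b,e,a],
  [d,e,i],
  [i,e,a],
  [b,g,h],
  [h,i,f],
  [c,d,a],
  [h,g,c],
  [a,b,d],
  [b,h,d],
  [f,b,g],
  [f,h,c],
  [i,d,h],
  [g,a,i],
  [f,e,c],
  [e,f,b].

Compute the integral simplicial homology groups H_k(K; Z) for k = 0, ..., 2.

We work with the vertex ordering a < b < c < d < e < f < g < h < i. The simplices of K, each written with vertices in increasing order, are:

  0-simplices (9): a, b, c, d, e, f, g, h, i
  1-simplices (27): ab, ac, ad, ae, ag, ai, bd, be, bf, bg, bh, cd, ce, cf, cg, ch, de, dh, di, ef, ei, fg, fh, fi, gh, gi, hi
  2-simplices (18): abd, abe, acd, acg, aei, agi, bdh, bef, bfg, bgh, cde, cef, cfh, cgh, dei, dhi, fgi, fhi

Hence C_0 ≅ Z^9, C_1 ≅ Z^27, C_2 ≅ Z^18.

The boundary map ∂_1: C_1 → C_0 is given by ∂[p,q] = [q] − [p].
As a 9×27 matrix over Z this has rank 8, with invariant factors (1,1,1,1,1,1,1,1).

Boundary ∂_2: C_2 → C_1 sends each 2-simplex [p,q,r] to [q,r] − [p,r] + [p,q]. For instance
  ∂aei = ei − ai + ae,
  ∂bdh = dh − bh + bd.
This gives a 27×18 integer matrix of rank 18; reducing to Smith normal form yields diagonal entries (1,1,1,1,1,1,1,1,1,1,1,1,1,1,1,1,1,2).

Reading off H_k = ker ∂_k / im ∂_{k+1}:

  H_0: rank C_0 − rank ∂_1 = 9 − 8 = 1, and the invariant factors of ∂_1 are all 1, so H_0 ≅ Z.
  H_1: rank ker ∂_1 − rank ∂_2 = (27 − 8) − 18 = 1, and ∂_2 has invariant factor 2 > 1, so H_1 ≅ Z ⊕ Z/2.
  H_2: rank ker ∂_2 − rank ∂_3 = (18 − 18) − 0 = 0, and there is no ∂_3, so H_2 ≅ 0.

As a check, the Euler characteristic is 9 − 27 + 18 = 0, which agrees with 1 − 1 + 0 = 0.
(K is a triangulation of the Klein bottle.)

H_0 ≅ Z,  H_1 ≅ Z ⊕ Z/2,  H_2 = 0.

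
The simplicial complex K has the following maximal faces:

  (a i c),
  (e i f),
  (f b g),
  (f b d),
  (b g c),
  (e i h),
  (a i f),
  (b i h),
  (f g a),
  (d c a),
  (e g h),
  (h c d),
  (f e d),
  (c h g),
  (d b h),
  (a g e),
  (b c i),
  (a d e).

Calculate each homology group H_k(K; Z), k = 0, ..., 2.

We work with the vertex ordering a < b < c < d < e < f < g < h < i. The simplices of K, each written with vertices in increasing order, are:

  0-simplices (9): a, b, c, d, e, f, g, h, i
  1-simplices (27): ac, ad, ae, af, ag, ai, bc, bd, bf, bg, bh, bi, cd, cg, ch, ci, de, df, dh, ef, eg, eh, ei, fg, fi, gh, hi
  2-simplices (18): acd, aci, ade, aeg, afg, afi, bcg, bci, bdf, bdh, bfg, bhi, cdh, cgh, def, efi, egh, ehi

Hence C_0 ≅ Z^9, C_1 ≅ Z^27, C_2 ≅ Z^18.

The boundary map ∂_1: C_1 → C_0 maps an edge to its endpoints' difference, ∂[p,q] = q − p.
This gives a 9×27 integer matrix of rank 8; reducing to Smith normal form yields diagonal entries (1,1,1,1,1,1,1,1).

Boundary ∂_2: C_2 → C_1 sends each 2-simplex [p,q,r] to [q,r] − [p,r] + [p,q]. For instance
  ∂bdf = df − bf + bd,
  ∂aci = ci − ai + ac.
The resulting 27×18 matrix has rank 18, and its Smith normal form has invariant factors (1,1,1,1,1,1,1,1,1,1,1,1,1,1,1,1,1,2).

Reading off H_k = ker ∂_k / im ∂_{k+1}:

  H_0: rank C_0 − rank ∂_1 = 9 − 8 = 1, and the invariant factors of ∂_1 are all 1, so H_0 = Z.
  H_1: rank ker ∂_1 − rank ∂_2 = (27 − 8) − 18 = 1, and ∂_2 has invariant factor 2 > 1, so H_1 = Z ⊕ Z/2Z.
  H_2: rank ker ∂_2 − rank ∂_3 = (18 − 18) − 0 = 0, and there is no ∂_3, so H_2 = 0.

(K is a triangulation of the Klein bottle.)

H_0 ≅ Z,  H_1 ≅ Z ⊕ Z/2Z,  H_2 = 0.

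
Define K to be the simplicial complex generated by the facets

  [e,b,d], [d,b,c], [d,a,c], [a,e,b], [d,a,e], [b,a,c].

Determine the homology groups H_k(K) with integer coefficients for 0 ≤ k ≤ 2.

Take the total order a < b < c < d < e on the vertex set. Then K (dimension 2) consists of the simplices:

  0-simplices (5): a, b, c, d, e
  1-simplices (9): ab, ac, ad, ae, bc, bd, be, cd, de
  2-simplices (6): abc, abe, acd, ade, bcd, bde

Hence C_0 ≅ Z^5, C_1 ≅ Z^9, C_2 ≅ Z^6.

Boundary ∂_1: C_1 → C_0 is given by ∂[p,q] = [q] − [p].
The resulting 5×9 matrix has rank 4, and its Smith normal form has invariant factors (1,1,1,1).

Boundary ∂_2: C_2 → C_1 sends each 2-simplex [p,q,r] to [q,r] − [p,r] + [p,q]. For instance
  ∂bcd = cd − bd + bc,
  ∂abe = be − ae + ab.
The resulting 9×6 matrix has rank 5, and its Smith normal form has invariant factors (1,1,1,1,1).

Now H_k = ker ∂_k / im ∂_{k+1}, so:

  H_0: rank C_0 − rank ∂_1 = 5 − 4 = 1, and the invariant factors of ∂_1 are all 1, so H_0 = Z.
  H_1: rank ker ∂_1 − rank ∂_2 = (9 − 4) − 5 = 0, and the invariant factors of ∂_2 are all 1, so H_1 = 0.
  H_2: rank ker ∂_2 − rank ∂_3 = (6 − 5) − 0 = 1, and there is no ∂_3, so H_2 = Z.

H_0 = Z,  H_1 = 0,  H_2 = Z.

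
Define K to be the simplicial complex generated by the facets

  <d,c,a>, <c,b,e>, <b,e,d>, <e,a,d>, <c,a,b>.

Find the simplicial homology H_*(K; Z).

Order the vertices as a < b < c < d < e. Listing each simplex with vertices in this order, K has dimension 2 with simplices:

  0-simplices (5): a, b, c, d, e
  1-simplices (10): ab, ac, ad, ae, bc, bd, be, cd, ce, de
  2-simplices (5): abc, acd, ade, bce, bde

so the chain groups are C_0 ≅ Z^5, C_1 ≅ Z^10, C_2 ≅ Z^5.

∂_1: C_1 → C_0 maps an edge to its endpoints' difference, ∂[p,q] = q − p. For instance
  ∂be = e − b.
The 5×10 boundary matrix has rank 4 and Smith normal form diag(1,1,1,1).

The boundary map ∂_2: C_2 → C_1 acts by ∂[p,q,r] = [q,r] − [p,r] + [p,q]. For instance
  ∂acd = cd − ad + ac,
  ∂bce = ce − be + bc.
The resulting 10×5 matrix has rank 5, and its Smith normal form has invariant factors (1,1,1,1,1).

Reading off H_k = ker ∂_k / im ∂_{k+1}:

  H_0: rank C_0 − rank ∂_1 = 5 − 4 = 1, and the invariant factors of ∂_1 are all 1, so H_0 = Z.
  H_1: rank ker ∂_1 − rank ∂_2 = (10 − 4) − 5 = 1, and the invariant factors of ∂_2 are all 1, so H_1 = Z.
  H_2: rank ker ∂_2 − rank ∂_3 = (5 − 5) − 0 = 0, and there is no ∂_3, so H_2 = 0.

As a check, the Euler characteristic is 5 − 10 + 5 = 0, which agrees with 1 − 1 + 0 = 0.

H_0 ≅ Z,  H_1 ≅ Z,  H_2 = 0.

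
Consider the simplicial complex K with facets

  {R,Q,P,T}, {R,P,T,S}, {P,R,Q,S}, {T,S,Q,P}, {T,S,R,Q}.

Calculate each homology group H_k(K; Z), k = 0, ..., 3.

Take the total order P < Q < R < S < T on the vertex set. Then K (dimension 3) consists of the simplices:

  0-simplices (5): P, Q, R, S, T
  1-simplices (10): PQ, PR, PS, PT, QR, QS, QT, RS, RT, ST
  2-simplices (10): PQR, PQS, PQT, PRS, PRT, PST, QRS, QRT, QST, RST
  3-simplices (5): PQRS, PQRT, PQST, PRST, QRST

giving chain groups C_0 ≅ Z^5, C_1 ≅ Z^10, C_2 ≅ Z^10, C_3 ≅ Z^5.

The boundary map ∂_1: C_1 → C_0 sends each edge [p,q] (with p < q) to q − p. For instance
  ∂RT = T − R.
The resulting 5×10 matrix has rank 4, and its Smith normal form has invariant factors (1,1,1,1).

Boundary ∂_2: C_2 → C_1 maps a triangle to the signed sum of its edges. For instance
  ∂PQT = QT − PT + PQ,
  ∂PRS = RS − PS + PR.
The resulting 10×10 matrix has rank 6, and its Smith normal form has invariant factors (1,1,1,1,1,1).

Boundary ∂_3: C_3 → C_2 sends each 3-simplex σ to the alternating sum Σ_i (−1)^i (σ with its i-th vertex removed). For instance
  ∂PQRS = QRS − PRS + PQS − PQR,
  ∂PQRT = QRT − PRT + PQT − PQR.
The resulting 10×5 matrix has rank 4, and its Smith normal form has invariant factors (1,1,1,1).

Now H_k = ker ∂_k / im ∂_{k+1}, so:

  H_0: rank C_0 − rank ∂_1 = 5 − 4 = 1, and the invariant factors of ∂_1 are all 1, so H_0 = Z.
  H_1: rank ker ∂_1 − rank ∂_2 = (10 − 4) − 6 = 0, and the invariant factors of ∂_2 are all 1, so H_1 = 0.
  H_2: rank ker ∂_2 − rank ∂_3 = (10 − 6) − 4 = 0, and the invariant factors of ∂_3 are all 1, so H_2 = 0.
  H_3: rank ker ∂_3 − rank ∂_4 = (5 − 4) − 0 = 1, and there is no ∂_4, so H_3 = Z.

H_0 ≅ Z,  H_1 = 0,  H_2 = 0,  H_3 ≅ Z.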